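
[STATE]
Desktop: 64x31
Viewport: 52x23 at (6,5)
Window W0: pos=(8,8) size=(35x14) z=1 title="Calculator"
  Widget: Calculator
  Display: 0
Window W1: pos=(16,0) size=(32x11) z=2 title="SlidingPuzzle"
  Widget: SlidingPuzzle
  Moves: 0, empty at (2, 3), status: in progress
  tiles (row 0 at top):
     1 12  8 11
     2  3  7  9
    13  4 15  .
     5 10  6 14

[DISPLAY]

          ┃├────┼────┼────┼────┤         ┃          
          ┃│  2 │  3 │  7 │  9 │         ┃          
          ┃├────┼────┼────┼────┤         ┃          
  ┏━━━━━━━┃│ 13 │  4 │ 15 │    │         ┃          
  ┃ Calcul┃├────┼────┼────┼────┤         ┃          
  ┠───────┗━━━━━━━━━━━━━━━━━━━━━━━━━━━━━━┛          
  ┃                                0┃               
  ┃┌───┬───┬───┬───┐                ┃               
  ┃│ 7 │ 8 │ 9 │ ÷ │                ┃               
  ┃├───┼───┼───┼───┤                ┃               
  ┃│ 4 │ 5 │ 6 │ × │                ┃               
  ┃├───┼───┼───┼───┤                ┃               
  ┃│ 1 │ 2 │ 3 │ - │                ┃               
  ┃├───┼───┼───┼───┤                ┃               
  ┃│ 0 │ . │ = │ + │                ┃               
  ┃└───┴───┴───┴───┘                ┃               
  ┗━━━━━━━━━━━━━━━━━━━━━━━━━━━━━━━━━┛               
                                                    
                                                    
                                                    
                                                    
                                                    
                                                    


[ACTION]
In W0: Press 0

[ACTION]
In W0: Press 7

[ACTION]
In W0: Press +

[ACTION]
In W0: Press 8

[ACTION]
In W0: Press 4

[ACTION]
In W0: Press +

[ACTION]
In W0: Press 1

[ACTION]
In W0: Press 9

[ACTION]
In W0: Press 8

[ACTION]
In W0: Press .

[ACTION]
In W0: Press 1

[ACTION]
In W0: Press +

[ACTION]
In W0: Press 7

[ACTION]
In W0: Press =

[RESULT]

          ┃├────┼────┼────┼────┤         ┃          
          ┃│  2 │  3 │  7 │  9 │         ┃          
          ┃├────┼────┼────┼────┤         ┃          
  ┏━━━━━━━┃│ 13 │  4 │ 15 │    │         ┃          
  ┃ Calcul┃├────┼────┼────┼────┤         ┃          
  ┠───────┗━━━━━━━━━━━━━━━━━━━━━━━━━━━━━━┛          
  ┃                            296.1┃               
  ┃┌───┬───┬───┬───┐                ┃               
  ┃│ 7 │ 8 │ 9 │ ÷ │                ┃               
  ┃├───┼───┼───┼───┤                ┃               
  ┃│ 4 │ 5 │ 6 │ × │                ┃               
  ┃├───┼───┼───┼───┤                ┃               
  ┃│ 1 │ 2 │ 3 │ - │                ┃               
  ┃├───┼───┼───┼───┤                ┃               
  ┃│ 0 │ . │ = │ + │                ┃               
  ┃└───┴───┴───┴───┘                ┃               
  ┗━━━━━━━━━━━━━━━━━━━━━━━━━━━━━━━━━┛               
                                                    
                                                    
                                                    
                                                    
                                                    
                                                    


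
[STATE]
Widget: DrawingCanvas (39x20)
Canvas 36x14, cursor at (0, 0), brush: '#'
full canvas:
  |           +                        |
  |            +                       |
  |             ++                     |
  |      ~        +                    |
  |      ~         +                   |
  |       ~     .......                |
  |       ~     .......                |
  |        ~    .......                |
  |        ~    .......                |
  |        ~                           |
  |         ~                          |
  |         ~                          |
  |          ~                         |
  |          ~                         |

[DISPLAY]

+          +                           
            +                          
             ++                        
      ~        +                       
      ~         +                      
       ~     .......                   
       ~     .......                   
        ~    .......                   
        ~    .......                   
        ~                              
         ~                             
         ~                             
          ~                            
          ~                            
                                       
                                       
                                       
                                       
                                       
                                       


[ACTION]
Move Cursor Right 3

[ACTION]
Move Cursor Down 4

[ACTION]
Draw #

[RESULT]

           +                           
            +                          
             ++                        
      ~        +                       
   #  ~         +                      
       ~     .......                   
       ~     .......                   
        ~    .......                   
        ~    .......                   
        ~                              
         ~                             
         ~                             
          ~                            
          ~                            
                                       
                                       
                                       
                                       
                                       
                                       


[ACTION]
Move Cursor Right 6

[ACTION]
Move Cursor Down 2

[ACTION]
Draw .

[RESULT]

           +                           
            +                          
             ++                        
      ~        +                       
   #  ~         +                      
       ~     .......                   
       ~ .   .......                   
        ~    .......                   
        ~    .......                   
        ~                              
         ~                             
         ~                             
          ~                            
          ~                            
                                       
                                       
                                       
                                       
                                       
                                       


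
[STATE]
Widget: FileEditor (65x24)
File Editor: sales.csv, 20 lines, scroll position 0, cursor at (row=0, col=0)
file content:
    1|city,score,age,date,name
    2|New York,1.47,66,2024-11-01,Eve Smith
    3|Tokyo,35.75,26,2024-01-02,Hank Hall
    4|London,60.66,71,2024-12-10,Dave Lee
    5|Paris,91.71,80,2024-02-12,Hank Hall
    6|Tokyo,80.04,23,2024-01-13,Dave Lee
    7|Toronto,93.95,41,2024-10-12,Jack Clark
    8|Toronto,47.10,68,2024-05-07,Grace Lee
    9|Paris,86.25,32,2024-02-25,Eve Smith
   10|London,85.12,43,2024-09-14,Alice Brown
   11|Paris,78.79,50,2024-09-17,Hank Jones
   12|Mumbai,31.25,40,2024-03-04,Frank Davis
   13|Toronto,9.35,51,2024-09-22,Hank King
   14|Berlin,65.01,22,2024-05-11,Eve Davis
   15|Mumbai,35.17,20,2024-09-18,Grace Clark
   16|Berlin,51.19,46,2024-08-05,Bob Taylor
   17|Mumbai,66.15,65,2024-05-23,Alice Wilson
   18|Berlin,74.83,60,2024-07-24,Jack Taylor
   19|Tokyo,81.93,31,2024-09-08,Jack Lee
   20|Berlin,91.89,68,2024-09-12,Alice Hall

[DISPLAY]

█ity,score,age,date,name                                        ▲
New York,1.47,66,2024-11-01,Eve Smith                           █
Tokyo,35.75,26,2024-01-02,Hank Hall                             ░
London,60.66,71,2024-12-10,Dave Lee                             ░
Paris,91.71,80,2024-02-12,Hank Hall                             ░
Tokyo,80.04,23,2024-01-13,Dave Lee                              ░
Toronto,93.95,41,2024-10-12,Jack Clark                          ░
Toronto,47.10,68,2024-05-07,Grace Lee                           ░
Paris,86.25,32,2024-02-25,Eve Smith                             ░
London,85.12,43,2024-09-14,Alice Brown                          ░
Paris,78.79,50,2024-09-17,Hank Jones                            ░
Mumbai,31.25,40,2024-03-04,Frank Davis                          ░
Toronto,9.35,51,2024-09-22,Hank King                            ░
Berlin,65.01,22,2024-05-11,Eve Davis                            ░
Mumbai,35.17,20,2024-09-18,Grace Clark                          ░
Berlin,51.19,46,2024-08-05,Bob Taylor                           ░
Mumbai,66.15,65,2024-05-23,Alice Wilson                         ░
Berlin,74.83,60,2024-07-24,Jack Taylor                          ░
Tokyo,81.93,31,2024-09-08,Jack Lee                              ░
Berlin,91.89,68,2024-09-12,Alice Hall                           ░
                                                                ░
                                                                ░
                                                                ░
                                                                ▼


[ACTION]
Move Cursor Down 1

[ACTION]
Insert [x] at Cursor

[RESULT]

city,score,age,date,name                                        ▲
x█ew York,1.47,66,2024-11-01,Eve Smith                          █
Tokyo,35.75,26,2024-01-02,Hank Hall                             ░
London,60.66,71,2024-12-10,Dave Lee                             ░
Paris,91.71,80,2024-02-12,Hank Hall                             ░
Tokyo,80.04,23,2024-01-13,Dave Lee                              ░
Toronto,93.95,41,2024-10-12,Jack Clark                          ░
Toronto,47.10,68,2024-05-07,Grace Lee                           ░
Paris,86.25,32,2024-02-25,Eve Smith                             ░
London,85.12,43,2024-09-14,Alice Brown                          ░
Paris,78.79,50,2024-09-17,Hank Jones                            ░
Mumbai,31.25,40,2024-03-04,Frank Davis                          ░
Toronto,9.35,51,2024-09-22,Hank King                            ░
Berlin,65.01,22,2024-05-11,Eve Davis                            ░
Mumbai,35.17,20,2024-09-18,Grace Clark                          ░
Berlin,51.19,46,2024-08-05,Bob Taylor                           ░
Mumbai,66.15,65,2024-05-23,Alice Wilson                         ░
Berlin,74.83,60,2024-07-24,Jack Taylor                          ░
Tokyo,81.93,31,2024-09-08,Jack Lee                              ░
Berlin,91.89,68,2024-09-12,Alice Hall                           ░
                                                                ░
                                                                ░
                                                                ░
                                                                ▼


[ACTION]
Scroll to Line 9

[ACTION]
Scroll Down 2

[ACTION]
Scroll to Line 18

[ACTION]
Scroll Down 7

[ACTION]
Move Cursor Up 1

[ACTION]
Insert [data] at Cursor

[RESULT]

cdata█ty,score,age,date,name                                    ▲
xNew York,1.47,66,2024-11-01,Eve Smith                          █
Tokyo,35.75,26,2024-01-02,Hank Hall                             ░
London,60.66,71,2024-12-10,Dave Lee                             ░
Paris,91.71,80,2024-02-12,Hank Hall                             ░
Tokyo,80.04,23,2024-01-13,Dave Lee                              ░
Toronto,93.95,41,2024-10-12,Jack Clark                          ░
Toronto,47.10,68,2024-05-07,Grace Lee                           ░
Paris,86.25,32,2024-02-25,Eve Smith                             ░
London,85.12,43,2024-09-14,Alice Brown                          ░
Paris,78.79,50,2024-09-17,Hank Jones                            ░
Mumbai,31.25,40,2024-03-04,Frank Davis                          ░
Toronto,9.35,51,2024-09-22,Hank King                            ░
Berlin,65.01,22,2024-05-11,Eve Davis                            ░
Mumbai,35.17,20,2024-09-18,Grace Clark                          ░
Berlin,51.19,46,2024-08-05,Bob Taylor                           ░
Mumbai,66.15,65,2024-05-23,Alice Wilson                         ░
Berlin,74.83,60,2024-07-24,Jack Taylor                          ░
Tokyo,81.93,31,2024-09-08,Jack Lee                              ░
Berlin,91.89,68,2024-09-12,Alice Hall                           ░
                                                                ░
                                                                ░
                                                                ░
                                                                ▼


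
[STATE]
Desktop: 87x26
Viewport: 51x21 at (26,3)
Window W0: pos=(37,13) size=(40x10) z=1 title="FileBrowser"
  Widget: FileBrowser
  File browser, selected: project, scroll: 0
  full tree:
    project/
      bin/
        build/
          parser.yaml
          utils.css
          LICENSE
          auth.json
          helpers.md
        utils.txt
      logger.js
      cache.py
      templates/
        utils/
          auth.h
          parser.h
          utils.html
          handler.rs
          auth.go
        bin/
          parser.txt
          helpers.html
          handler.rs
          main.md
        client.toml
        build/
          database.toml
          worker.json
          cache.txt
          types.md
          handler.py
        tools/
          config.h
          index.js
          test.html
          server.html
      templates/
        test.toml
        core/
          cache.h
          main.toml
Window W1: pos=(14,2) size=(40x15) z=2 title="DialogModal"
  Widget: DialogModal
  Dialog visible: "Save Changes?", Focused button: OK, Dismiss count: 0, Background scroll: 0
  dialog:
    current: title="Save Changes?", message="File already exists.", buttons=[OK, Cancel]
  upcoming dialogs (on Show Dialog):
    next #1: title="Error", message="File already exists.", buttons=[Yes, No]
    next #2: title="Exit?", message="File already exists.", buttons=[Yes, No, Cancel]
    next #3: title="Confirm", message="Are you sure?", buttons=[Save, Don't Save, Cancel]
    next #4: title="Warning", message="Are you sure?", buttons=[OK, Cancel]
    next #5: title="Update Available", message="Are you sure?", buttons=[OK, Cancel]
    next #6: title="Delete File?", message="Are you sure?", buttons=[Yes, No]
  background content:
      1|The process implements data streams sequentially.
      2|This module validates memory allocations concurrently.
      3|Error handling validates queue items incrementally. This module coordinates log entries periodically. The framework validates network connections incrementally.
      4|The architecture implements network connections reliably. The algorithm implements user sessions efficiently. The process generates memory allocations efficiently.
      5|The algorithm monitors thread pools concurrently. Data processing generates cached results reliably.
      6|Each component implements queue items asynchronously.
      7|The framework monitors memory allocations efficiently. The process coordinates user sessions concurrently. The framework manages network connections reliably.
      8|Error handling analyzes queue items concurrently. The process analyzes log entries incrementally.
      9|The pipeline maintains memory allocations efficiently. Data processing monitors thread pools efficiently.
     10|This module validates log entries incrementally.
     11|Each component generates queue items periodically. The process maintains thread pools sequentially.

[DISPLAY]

l                          ┃                       
───────────────────────────┨                       
 implements data streams se┃                       
 validates memory allocatio┃                       
ing validates queue items i┃                       
───────────────────┐work co┃                       
 Save Changes?     │ools co┃                       
le already exists. │ items ┃                       
 [OK]  Cancel      │llocati┃                       
───────────────────┘tems co┃                       
e maintains memory allocati┃━━━━━━━━━━━━━━━━━━━━━━┓
 validates log entries incr┃                      ┃
ent generates queue items p┃──────────────────────┨
━━━━━━━━━━━━━━━━━━━━━━━━━━━┛                      ┃
           ┃    [+] bin/                          ┃
           ┃    logger.js                         ┃
           ┃    cache.py                          ┃
           ┃    [+] templates/                    ┃
           ┃    [+] templates/                    ┃
           ┗━━━━━━━━━━━━━━━━━━━━━━━━━━━━━━━━━━━━━━┛
                                                   


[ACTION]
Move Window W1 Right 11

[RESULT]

 DialogModal                          ┃            
──────────────────────────────────────┨            
The process implements data streams se┃            
This module validates memory allocatio┃            
Error handling validates queue items i┃            
The arc┌──────────────────────┐work co┃            
The alg│    Save Changes?     │ools co┃            
Each co│ File already exists. │ items ┃            
The fra│    [OK]  Cancel      │llocati┃            
Error h└──────────────────────┘tems co┃            
The pipeline maintains memory allocati┃━━━━━━━━━━━┓
This module validates log entries incr┃           ┃
Each component generates queue items p┃───────────┨
━━━━━━━━━━━━━━━━━━━━━━━━━━━━━━━━━━━━━━┛           ┃
           ┃    [+] bin/                          ┃
           ┃    logger.js                         ┃
           ┃    cache.py                          ┃
           ┃    [+] templates/                    ┃
           ┃    [+] templates/                    ┃
           ┗━━━━━━━━━━━━━━━━━━━━━━━━━━━━━━━━━━━━━━┛
                                                   


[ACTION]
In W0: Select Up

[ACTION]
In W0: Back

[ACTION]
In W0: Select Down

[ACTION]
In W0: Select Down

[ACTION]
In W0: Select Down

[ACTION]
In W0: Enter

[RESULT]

 DialogModal                          ┃            
──────────────────────────────────────┨            
The process implements data streams se┃            
This module validates memory allocatio┃            
Error handling validates queue items i┃            
The arc┌──────────────────────┐work co┃            
The alg│    Save Changes?     │ools co┃            
Each co│ File already exists. │ items ┃            
The fra│    [OK]  Cancel      │llocati┃            
Error h└──────────────────────┘tems co┃            
The pipeline maintains memory allocati┃━━━━━━━━━━━┓
This module validates log entries incr┃           ┃
Each component generates queue items p┃───────────┨
━━━━━━━━━━━━━━━━━━━━━━━━━━━━━━━━━━━━━━┛           ┃
           ┃    [+] bin/                          ┃
           ┃    logger.js                         ┃
           ┃  > cache.py                          ┃
           ┃    [+] templates/                    ┃
           ┃    [+] templates/                    ┃
           ┗━━━━━━━━━━━━━━━━━━━━━━━━━━━━━━━━━━━━━━┛
                                                   


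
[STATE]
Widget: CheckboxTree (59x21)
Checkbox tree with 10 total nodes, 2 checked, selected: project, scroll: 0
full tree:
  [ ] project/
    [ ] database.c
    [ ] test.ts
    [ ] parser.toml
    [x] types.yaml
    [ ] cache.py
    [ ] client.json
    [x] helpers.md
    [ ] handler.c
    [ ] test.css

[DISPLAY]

>[-] project/                                              
   [ ] database.c                                          
   [ ] test.ts                                             
   [ ] parser.toml                                         
   [x] types.yaml                                          
   [ ] cache.py                                            
   [ ] client.json                                         
   [x] helpers.md                                          
   [ ] handler.c                                           
   [ ] test.css                                            
                                                           
                                                           
                                                           
                                                           
                                                           
                                                           
                                                           
                                                           
                                                           
                                                           
                                                           


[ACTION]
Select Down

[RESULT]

 [-] project/                                              
>  [ ] database.c                                          
   [ ] test.ts                                             
   [ ] parser.toml                                         
   [x] types.yaml                                          
   [ ] cache.py                                            
   [ ] client.json                                         
   [x] helpers.md                                          
   [ ] handler.c                                           
   [ ] test.css                                            
                                                           
                                                           
                                                           
                                                           
                                                           
                                                           
                                                           
                                                           
                                                           
                                                           
                                                           


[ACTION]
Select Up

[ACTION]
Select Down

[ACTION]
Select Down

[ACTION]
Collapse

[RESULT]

 [-] project/                                              
   [ ] database.c                                          
>  [ ] test.ts                                             
   [ ] parser.toml                                         
   [x] types.yaml                                          
   [ ] cache.py                                            
   [ ] client.json                                         
   [x] helpers.md                                          
   [ ] handler.c                                           
   [ ] test.css                                            
                                                           
                                                           
                                                           
                                                           
                                                           
                                                           
                                                           
                                                           
                                                           
                                                           
                                                           


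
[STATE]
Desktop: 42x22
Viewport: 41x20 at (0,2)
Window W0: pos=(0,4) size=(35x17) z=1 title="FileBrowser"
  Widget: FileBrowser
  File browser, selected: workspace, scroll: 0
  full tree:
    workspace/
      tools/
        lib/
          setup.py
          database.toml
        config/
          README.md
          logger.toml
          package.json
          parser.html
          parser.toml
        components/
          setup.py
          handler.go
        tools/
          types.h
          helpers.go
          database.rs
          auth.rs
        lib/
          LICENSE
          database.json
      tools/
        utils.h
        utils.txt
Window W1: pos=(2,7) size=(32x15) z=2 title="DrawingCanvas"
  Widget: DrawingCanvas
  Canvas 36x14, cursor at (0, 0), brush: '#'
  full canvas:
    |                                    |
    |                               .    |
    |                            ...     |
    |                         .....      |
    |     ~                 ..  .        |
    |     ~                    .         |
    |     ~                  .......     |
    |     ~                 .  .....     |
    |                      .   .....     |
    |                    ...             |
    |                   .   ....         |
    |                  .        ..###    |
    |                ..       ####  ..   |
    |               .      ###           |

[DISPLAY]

                                         
                                         
┏━━━━━━━━━━━━━━━━━━━━━━━━━━━━━━━━━┓      
┃ FileBrowser                     ┃      
┠─────────────────────────────────┨      
┃>┏━━━━━━━━━━━━━━━━━━━━━━━━━━━━━━┓┃      
┃ ┃ DrawingCanvas                ┃┃      
┃ ┠──────────────────────────────┨┃      
┃ ┃+                             ┃┃      
┃ ┃                              ┃┃      
┃ ┃                            ..┃┃      
┃ ┃                         .....┃┃      
┃ ┃     ~                 ..  .  ┃┃      
┃ ┃     ~                    .   ┃┃      
┃ ┃     ~                  ......┃┃      
┃ ┃     ~                 .  ....┃┃      
┃ ┃                      .   ....┃┃      
┃ ┃                    ...       ┃┃      
┗━┃                   .   ....   ┃┛      
  ┗━━━━━━━━━━━━━━━━━━━━━━━━━━━━━━┛       


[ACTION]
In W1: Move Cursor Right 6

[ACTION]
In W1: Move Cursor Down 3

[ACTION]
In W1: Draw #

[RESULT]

                                         
                                         
┏━━━━━━━━━━━━━━━━━━━━━━━━━━━━━━━━━┓      
┃ FileBrowser                     ┃      
┠─────────────────────────────────┨      
┃>┏━━━━━━━━━━━━━━━━━━━━━━━━━━━━━━┓┃      
┃ ┃ DrawingCanvas                ┃┃      
┃ ┠──────────────────────────────┨┃      
┃ ┃                              ┃┃      
┃ ┃                              ┃┃      
┃ ┃                            ..┃┃      
┃ ┃      #                  .....┃┃      
┃ ┃     ~                 ..  .  ┃┃      
┃ ┃     ~                    .   ┃┃      
┃ ┃     ~                  ......┃┃      
┃ ┃     ~                 .  ....┃┃      
┃ ┃                      .   ....┃┃      
┃ ┃                    ...       ┃┃      
┗━┃                   .   ....   ┃┛      
  ┗━━━━━━━━━━━━━━━━━━━━━━━━━━━━━━┛       


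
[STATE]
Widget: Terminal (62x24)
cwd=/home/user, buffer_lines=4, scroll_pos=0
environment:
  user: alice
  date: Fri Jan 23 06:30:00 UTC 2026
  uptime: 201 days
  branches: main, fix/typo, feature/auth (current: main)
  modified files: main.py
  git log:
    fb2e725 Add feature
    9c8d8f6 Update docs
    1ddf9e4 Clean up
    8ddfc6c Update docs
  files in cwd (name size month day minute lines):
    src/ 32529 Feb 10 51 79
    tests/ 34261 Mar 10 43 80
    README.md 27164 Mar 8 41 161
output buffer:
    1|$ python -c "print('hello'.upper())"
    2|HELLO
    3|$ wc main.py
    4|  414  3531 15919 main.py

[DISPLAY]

$ python -c "print('hello'.upper())"                          
HELLO                                                         
$ wc main.py                                                  
  414  3531 15919 main.py                                     
$ █                                                           
                                                              
                                                              
                                                              
                                                              
                                                              
                                                              
                                                              
                                                              
                                                              
                                                              
                                                              
                                                              
                                                              
                                                              
                                                              
                                                              
                                                              
                                                              
                                                              


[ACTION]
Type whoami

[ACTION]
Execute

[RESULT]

$ python -c "print('hello'.upper())"                          
HELLO                                                         
$ wc main.py                                                  
  414  3531 15919 main.py                                     
$ whoami                                                      
alice                                                         
$ █                                                           
                                                              
                                                              
                                                              
                                                              
                                                              
                                                              
                                                              
                                                              
                                                              
                                                              
                                                              
                                                              
                                                              
                                                              
                                                              
                                                              
                                                              


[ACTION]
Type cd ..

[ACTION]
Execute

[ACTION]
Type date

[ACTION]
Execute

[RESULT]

$ python -c "print('hello'.upper())"                          
HELLO                                                         
$ wc main.py                                                  
  414  3531 15919 main.py                                     
$ whoami                                                      
alice                                                         
$ cd ..                                                       
                                                              
$ date                                                        
Fri Jan 23 06:30:00 UTC 2026                                  
$ █                                                           
                                                              
                                                              
                                                              
                                                              
                                                              
                                                              
                                                              
                                                              
                                                              
                                                              
                                                              
                                                              
                                                              


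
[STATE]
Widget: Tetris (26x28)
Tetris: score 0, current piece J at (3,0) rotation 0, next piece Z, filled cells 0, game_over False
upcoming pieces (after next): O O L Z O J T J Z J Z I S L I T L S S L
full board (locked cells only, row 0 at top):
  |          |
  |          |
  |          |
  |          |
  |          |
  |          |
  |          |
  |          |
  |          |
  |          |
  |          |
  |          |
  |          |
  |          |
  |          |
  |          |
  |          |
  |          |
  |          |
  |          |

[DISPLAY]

   █      │Next:          
   ███    │▓▓             
          │ ▓▓            
          │               
          │               
          │               
          │Score:         
          │0              
          │               
          │               
          │               
          │               
          │               
          │               
          │               
          │               
          │               
          │               
          │               
          │               
          │               
          │               
          │               
          │               
          │               
          │               
          │               
          │               


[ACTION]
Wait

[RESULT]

          │Next:          
   █      │▓▓             
   ███    │ ▓▓            
          │               
          │               
          │               
          │Score:         
          │0              
          │               
          │               
          │               
          │               
          │               
          │               
          │               
          │               
          │               
          │               
          │               
          │               
          │               
          │               
          │               
          │               
          │               
          │               
          │               
          │               


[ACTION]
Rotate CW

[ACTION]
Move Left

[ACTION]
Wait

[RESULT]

          │Next:          
          │▓▓             
  ██      │ ▓▓            
  █       │               
  █       │               
          │               
          │Score:         
          │0              
          │               
          │               
          │               
          │               
          │               
          │               
          │               
          │               
          │               
          │               
          │               
          │               
          │               
          │               
          │               
          │               
          │               
          │               
          │               
          │               


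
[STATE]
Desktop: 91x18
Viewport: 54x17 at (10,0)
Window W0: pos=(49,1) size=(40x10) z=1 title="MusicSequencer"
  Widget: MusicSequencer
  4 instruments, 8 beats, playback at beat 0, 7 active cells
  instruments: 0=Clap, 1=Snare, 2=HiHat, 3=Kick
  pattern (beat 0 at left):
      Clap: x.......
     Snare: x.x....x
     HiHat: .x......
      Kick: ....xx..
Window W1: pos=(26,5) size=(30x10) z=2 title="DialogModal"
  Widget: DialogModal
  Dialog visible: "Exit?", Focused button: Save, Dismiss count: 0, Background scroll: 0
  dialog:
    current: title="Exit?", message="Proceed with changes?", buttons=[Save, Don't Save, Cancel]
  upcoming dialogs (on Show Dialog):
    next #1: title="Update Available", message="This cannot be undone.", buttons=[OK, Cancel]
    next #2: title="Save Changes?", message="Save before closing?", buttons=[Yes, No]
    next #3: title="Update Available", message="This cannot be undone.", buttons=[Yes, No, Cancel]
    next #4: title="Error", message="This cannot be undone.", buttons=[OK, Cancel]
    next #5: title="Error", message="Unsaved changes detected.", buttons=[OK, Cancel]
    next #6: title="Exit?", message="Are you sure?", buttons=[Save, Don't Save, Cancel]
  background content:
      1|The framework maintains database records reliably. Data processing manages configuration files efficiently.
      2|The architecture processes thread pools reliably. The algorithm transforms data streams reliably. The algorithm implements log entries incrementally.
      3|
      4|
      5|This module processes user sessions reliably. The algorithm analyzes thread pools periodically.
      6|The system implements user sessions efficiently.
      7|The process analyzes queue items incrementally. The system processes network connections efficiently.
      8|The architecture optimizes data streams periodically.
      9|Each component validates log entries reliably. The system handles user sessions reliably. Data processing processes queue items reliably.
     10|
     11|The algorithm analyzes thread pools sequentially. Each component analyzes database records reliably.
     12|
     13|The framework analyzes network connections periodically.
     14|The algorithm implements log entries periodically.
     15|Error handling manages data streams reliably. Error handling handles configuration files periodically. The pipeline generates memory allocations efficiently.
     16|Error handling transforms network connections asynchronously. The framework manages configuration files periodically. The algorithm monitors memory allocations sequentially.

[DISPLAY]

                                                      
                                       ┏━━━━━━━━━━━━━━
                                       ┃ MusicSequence
                                       ┠──────────────
                                       ┃      ▼1234567
                ┏━━━━━━━━━━━━━━━━━━━━━━━━━━━━┓█·······
                ┃ DialogModal                ┃█·█····█
                ┠────────────────────────────┨·█······
                ┃Th┌──────────────────────┐ta┃····██··
                ┃Th│        Exit?         │ t┃        
                ┃  │Proceed with changes? │  ┃━━━━━━━━
                ┃  │[Save]  Don't Save   C│  ┃        
                ┃Th└──────────────────────┘ s┃        
                ┃The system implements user s┃        
                ┗━━━━━━━━━━━━━━━━━━━━━━━━━━━━┛        
                                                      
                                                      


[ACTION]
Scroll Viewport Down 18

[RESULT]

                                       ┏━━━━━━━━━━━━━━
                                       ┃ MusicSequence
                                       ┠──────────────
                                       ┃      ▼1234567
                ┏━━━━━━━━━━━━━━━━━━━━━━━━━━━━┓█·······
                ┃ DialogModal                ┃█·█····█
                ┠────────────────────────────┨·█······
                ┃Th┌──────────────────────┐ta┃····██··
                ┃Th│        Exit?         │ t┃        
                ┃  │Proceed with changes? │  ┃━━━━━━━━
                ┃  │[Save]  Don't Save   C│  ┃        
                ┃Th└──────────────────────┘ s┃        
                ┃The system implements user s┃        
                ┗━━━━━━━━━━━━━━━━━━━━━━━━━━━━┛        
                                                      
                                                      
                                                      


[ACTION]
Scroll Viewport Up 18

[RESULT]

                                                      
                                       ┏━━━━━━━━━━━━━━
                                       ┃ MusicSequence
                                       ┠──────────────
                                       ┃      ▼1234567
                ┏━━━━━━━━━━━━━━━━━━━━━━━━━━━━┓█·······
                ┃ DialogModal                ┃█·█····█
                ┠────────────────────────────┨·█······
                ┃Th┌──────────────────────┐ta┃····██··
                ┃Th│        Exit?         │ t┃        
                ┃  │Proceed with changes? │  ┃━━━━━━━━
                ┃  │[Save]  Don't Save   C│  ┃        
                ┃Th└──────────────────────┘ s┃        
                ┃The system implements user s┃        
                ┗━━━━━━━━━━━━━━━━━━━━━━━━━━━━┛        
                                                      
                                                      


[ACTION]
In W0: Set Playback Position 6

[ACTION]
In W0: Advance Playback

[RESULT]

                                                      
                                       ┏━━━━━━━━━━━━━━
                                       ┃ MusicSequence
                                       ┠──────────────
                                       ┃      0123456▼
                ┏━━━━━━━━━━━━━━━━━━━━━━━━━━━━┓█·······
                ┃ DialogModal                ┃█·█····█
                ┠────────────────────────────┨·█······
                ┃Th┌──────────────────────┐ta┃····██··
                ┃Th│        Exit?         │ t┃        
                ┃  │Proceed with changes? │  ┃━━━━━━━━
                ┃  │[Save]  Don't Save   C│  ┃        
                ┃Th└──────────────────────┘ s┃        
                ┃The system implements user s┃        
                ┗━━━━━━━━━━━━━━━━━━━━━━━━━━━━┛        
                                                      
                                                      
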